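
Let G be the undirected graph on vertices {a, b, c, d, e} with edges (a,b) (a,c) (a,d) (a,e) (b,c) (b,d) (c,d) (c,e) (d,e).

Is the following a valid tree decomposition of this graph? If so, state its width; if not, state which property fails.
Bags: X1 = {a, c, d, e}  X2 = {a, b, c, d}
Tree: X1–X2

Yes; width 3.

Checking the three conditions: (i) the bags cover all of {a, b, c, d, e}; (ii) for each edge, some bag contains both endpoints; (iii) the bags containing any fixed vertex form a subtree. All hold, so the decomposition is valid with width 4 − 1 = 3.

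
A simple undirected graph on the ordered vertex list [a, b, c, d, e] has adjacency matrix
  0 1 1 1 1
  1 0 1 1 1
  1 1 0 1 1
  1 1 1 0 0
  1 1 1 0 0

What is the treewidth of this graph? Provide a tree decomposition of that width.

Treewidth 3.
One such decomposition:
Bags: B1 = {a, b, c, d}  B2 = {a, b, c, e}
Tree: B1–B2

The largest bag has 4 vertices, giving width 3; this decomposition certifies tw(G) ≤ 3. Conversely, {a, b, c, d} is a clique of size 4, and the vertices of any clique must share a bag in every tree decomposition; so some bag has ≥ 4 vertices and tw(G) ≥ 3. The upper and lower bounds meet at 3, so that is the treewidth.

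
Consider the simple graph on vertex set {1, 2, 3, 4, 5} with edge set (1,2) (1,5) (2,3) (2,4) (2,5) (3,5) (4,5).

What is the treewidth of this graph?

2

A width-2 tree decomposition is:
Bags: B1 = {2, 4, 5}  B2 = {2, 3, 5}  B3 = {1, 2, 5}
Tree: B1–B2, B2–B3
Each bag holds 3 vertices, so the decomposition has width 2, which upper-bounds the treewidth. On the other hand G contains the 3-clique {1, 2, 5}. A clique must lie in a single bag of any decomposition, so no decomposition can have width below 2. Hence tw(G) = 2 exactly.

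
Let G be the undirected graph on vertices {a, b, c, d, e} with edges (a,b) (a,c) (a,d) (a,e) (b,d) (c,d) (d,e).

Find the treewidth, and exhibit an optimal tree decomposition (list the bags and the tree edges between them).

Treewidth 2.
One optimal decomposition is:
Bags: B1 = {a, c, d}  B2 = {a, b, d}  B3 = {a, d, e}
Tree: B1–B2, B2–B3

The largest bag has 3 vertices, giving width 2; this decomposition certifies tw(G) ≤ 2. For the lower bound, the 3 vertices {a, d, e} are pairwise adjacent, and any tree decomposition puts a clique entirely inside one bag — forcing width ≥ 2. Hence tw(G) = 2 exactly.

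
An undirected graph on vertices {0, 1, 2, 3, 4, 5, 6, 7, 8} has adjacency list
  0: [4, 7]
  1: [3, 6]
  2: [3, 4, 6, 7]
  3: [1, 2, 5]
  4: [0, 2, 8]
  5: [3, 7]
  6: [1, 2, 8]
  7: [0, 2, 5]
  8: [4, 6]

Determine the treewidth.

3

A width-3 tree decomposition is:
Bags: B1 = {0, 4, 5, 7}  B2 = {2, 4, 5, 7}  B3 = {2, 3, 4, 5}  B4 = {2, 3, 4, 8}  B5 = {2, 3, 6, 8}  B6 = {1, 3, 6, 8}
Tree: B1–B2, B2–B3, B3–B4, B4–B5, B5–B6
The largest bag has 4 vertices, giving width 3; this decomposition certifies tw(G) ≤ 3. For the lower bound: the 4 vertex sets {0,5,7}, {4}, {2}, {1,3,6,8} are disjoint, each induces a connected subgraph, and every pair is joined by at least one edge of G. Contracting each set to a single vertex therefore yields K_{4} as a minor, and since treewidth is minor-monotone, tw(G) ≥ tw(K_{4}) = 3. Hence tw(G) = 3 exactly.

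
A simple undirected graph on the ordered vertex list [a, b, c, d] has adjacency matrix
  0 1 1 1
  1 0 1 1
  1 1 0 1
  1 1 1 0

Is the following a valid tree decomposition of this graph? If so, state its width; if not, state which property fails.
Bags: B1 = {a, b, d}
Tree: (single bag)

No — vertex c appears in no bag.

A tree decomposition must satisfy three properties: every vertex lies in some bag; for every edge, both endpoints lie together in some bag; and for every vertex, the bags containing it form a connected subtree. Here vertex c appears in no bag, so the decomposition is invalid.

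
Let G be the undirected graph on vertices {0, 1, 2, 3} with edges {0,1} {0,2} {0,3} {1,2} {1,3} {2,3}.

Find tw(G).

3

A width-3 tree decomposition is:
Bags: B1 = {0, 1, 2, 3}
Tree: (single bag)
A single bag containing all 4 vertices is trivially a valid decomposition of width 3. Conversely, {0, 1, 2, 3} is a clique of size 4, and the vertices of any clique must share a bag in every tree decomposition; so some bag has ≥ 4 vertices and tw(G) ≥ 3. Combining the bounds, tw(G) = 3.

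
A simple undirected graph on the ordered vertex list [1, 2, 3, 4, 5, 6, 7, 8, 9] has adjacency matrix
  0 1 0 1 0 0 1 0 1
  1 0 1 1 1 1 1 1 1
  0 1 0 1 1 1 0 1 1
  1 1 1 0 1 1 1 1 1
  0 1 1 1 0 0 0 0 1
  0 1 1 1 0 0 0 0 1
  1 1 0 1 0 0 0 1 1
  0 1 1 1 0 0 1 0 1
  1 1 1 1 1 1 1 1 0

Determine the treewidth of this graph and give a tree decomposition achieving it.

Treewidth 4.
Bags: B1 = {2, 3, 4, 5, 9}  B2 = {2, 3, 4, 8, 9}  B3 = {2, 3, 4, 6, 9}  B4 = {2, 4, 7, 8, 9}  B5 = {1, 2, 4, 7, 9}
Tree: B1–B2, B2–B3, B2–B4, B4–B5

Each bag holds 5 vertices, so the decomposition has width 4, which upper-bounds the treewidth. For the lower bound, the 5 vertices {1, 2, 4, 7, 9} are pairwise adjacent, and any tree decomposition puts a clique entirely inside one bag — forcing width ≥ 4. The upper and lower bounds meet at 4, so that is the treewidth.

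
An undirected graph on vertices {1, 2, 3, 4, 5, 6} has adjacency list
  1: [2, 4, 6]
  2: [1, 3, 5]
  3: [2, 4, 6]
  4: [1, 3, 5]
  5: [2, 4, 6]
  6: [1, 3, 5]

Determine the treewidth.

3

A width-3 tree decomposition is:
Bags: B1 = {1, 3, 5, 6}  B2 = {1, 3, 4, 5}  B3 = {1, 2, 3, 5}
Tree: B1–B2, B2–B3
Every bag has size at most 4, so the width is 4 − 1 = 3 and tw(G) ≤ 3. For the lower bound: the 4 vertex sets {1,6}, {4,5}, {3}, {2} are disjoint, each induces a connected subgraph, and every pair is joined by at least one edge of G. Contracting each set to a single vertex therefore yields K_{4} as a minor, and since treewidth is minor-monotone, tw(G) ≥ tw(K_{4}) = 3. The upper and lower bounds meet at 3, so that is the treewidth.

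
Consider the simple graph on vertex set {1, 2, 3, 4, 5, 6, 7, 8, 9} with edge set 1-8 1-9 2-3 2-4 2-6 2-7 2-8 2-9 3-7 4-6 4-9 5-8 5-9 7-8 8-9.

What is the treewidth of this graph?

2

A width-2 tree decomposition is:
Bags: B1 = {2, 7, 8}  B2 = {2, 3, 7}  B3 = {2, 8, 9}  B4 = {2, 4, 9}  B5 = {1, 8, 9}  B6 = {5, 8, 9}  B7 = {2, 4, 6}
Tree: B1–B2, B1–B3, B3–B4, B3–B5, B5–B6, B4–B7
Each bag holds 3 vertices, so the decomposition has width 2, which upper-bounds the treewidth. For the lower bound, the 3 vertices {1, 8, 9} are pairwise adjacent, and any tree decomposition puts a clique entirely inside one bag — forcing width ≥ 2. Therefore the treewidth is 2.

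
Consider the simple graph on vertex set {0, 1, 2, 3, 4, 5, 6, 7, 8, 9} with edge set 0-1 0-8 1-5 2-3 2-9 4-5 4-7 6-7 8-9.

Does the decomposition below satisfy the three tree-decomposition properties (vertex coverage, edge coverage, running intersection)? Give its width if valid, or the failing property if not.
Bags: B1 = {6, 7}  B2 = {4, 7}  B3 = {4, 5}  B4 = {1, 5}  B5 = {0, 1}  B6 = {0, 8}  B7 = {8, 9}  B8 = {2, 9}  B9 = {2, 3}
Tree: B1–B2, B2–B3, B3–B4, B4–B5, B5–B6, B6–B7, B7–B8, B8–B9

Vertex coverage: the bags together contain {0, 1, 2, 3, 4, 5, 6, 7, 8, 9}, the full vertex set. Edge coverage: each edge of G has both endpoints in at least one bag. Running intersection: for every vertex, the bags containing it form a connected subtree. All three properties hold, so this is a valid tree decomposition of width max|bag| − 1 = 1, and hence tw(G) ≤ 1.

Yes; width 1.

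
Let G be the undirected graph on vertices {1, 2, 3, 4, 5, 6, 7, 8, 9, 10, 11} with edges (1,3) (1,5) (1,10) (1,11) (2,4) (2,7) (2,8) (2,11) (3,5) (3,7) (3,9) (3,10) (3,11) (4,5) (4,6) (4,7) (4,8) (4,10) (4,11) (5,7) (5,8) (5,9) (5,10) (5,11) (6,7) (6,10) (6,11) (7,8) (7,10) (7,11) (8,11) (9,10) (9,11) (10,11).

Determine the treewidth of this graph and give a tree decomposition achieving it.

Every bag has size at most 5, so the width is 5 − 1 = 4 and tw(G) ≤ 4. For the lower bound, the 5 vertices {2, 4, 7, 8, 11} are pairwise adjacent, and any tree decomposition puts a clique entirely inside one bag — forcing width ≥ 4. Hence tw(G) = 4 exactly.

Treewidth 4.
One such decomposition:
Bags: B1 = {4, 5, 7, 10, 11}  B2 = {4, 5, 7, 8, 11}  B3 = {3, 5, 7, 10, 11}  B4 = {1, 3, 5, 10, 11}  B5 = {4, 6, 7, 10, 11}  B6 = {3, 5, 9, 10, 11}  B7 = {2, 4, 7, 8, 11}
Tree: B1–B2, B1–B3, B3–B4, B1–B5, B4–B6, B2–B7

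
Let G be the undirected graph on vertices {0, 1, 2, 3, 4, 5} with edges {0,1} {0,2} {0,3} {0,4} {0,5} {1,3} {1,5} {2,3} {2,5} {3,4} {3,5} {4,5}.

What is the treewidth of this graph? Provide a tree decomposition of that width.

Treewidth 3.
One optimal decomposition is:
Bags: B1 = {0, 1, 3, 5}  B2 = {0, 3, 4, 5}  B3 = {0, 2, 3, 5}
Tree: B1–B2, B2–B3

Each bag holds 4 vertices, so the decomposition has width 3, which upper-bounds the treewidth. Conversely, {0, 1, 3, 5} is a clique of size 4, and the vertices of any clique must share a bag in every tree decomposition; so some bag has ≥ 4 vertices and tw(G) ≥ 3. Combining the bounds, tw(G) = 3.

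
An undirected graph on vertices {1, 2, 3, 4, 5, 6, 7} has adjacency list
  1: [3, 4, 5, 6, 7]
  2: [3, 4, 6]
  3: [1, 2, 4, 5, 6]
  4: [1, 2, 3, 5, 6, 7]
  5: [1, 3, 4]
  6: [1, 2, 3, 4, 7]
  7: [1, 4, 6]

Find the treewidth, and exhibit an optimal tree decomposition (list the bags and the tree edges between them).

Each bag holds 4 vertices, so the decomposition has width 3, which upper-bounds the treewidth. On the other hand G contains the 4-clique {1, 3, 4, 5}. A clique must lie in a single bag of any decomposition, so no decomposition can have width below 3. Combining the bounds, tw(G) = 3.

Treewidth 3.
One optimal decomposition is:
Bags: B1 = {1, 3, 4, 6}  B2 = {1, 4, 6, 7}  B3 = {1, 3, 4, 5}  B4 = {2, 3, 4, 6}
Tree: B1–B2, B1–B3, B1–B4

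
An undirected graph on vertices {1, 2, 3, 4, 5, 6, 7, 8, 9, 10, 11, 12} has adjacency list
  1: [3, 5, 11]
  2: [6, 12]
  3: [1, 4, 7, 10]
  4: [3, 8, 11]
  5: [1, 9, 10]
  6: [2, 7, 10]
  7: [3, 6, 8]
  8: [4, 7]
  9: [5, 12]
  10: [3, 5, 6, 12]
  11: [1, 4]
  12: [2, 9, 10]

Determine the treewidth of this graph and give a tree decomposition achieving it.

The largest bag has 4 vertices, giving width 3; this decomposition certifies tw(G) ≤ 3. For the lower bound: the 4 vertex sets {4,8,11}, {7}, {3}, {1,5,6,10} are disjoint, each induces a connected subgraph, and every pair is joined by at least one edge of G. Contracting each set to a single vertex therefore yields K_{4} as a minor, and since treewidth is minor-monotone, tw(G) ≥ tw(K_{4}) = 3. Combining the bounds, tw(G) = 3.

Treewidth 3.
One such decomposition:
Bags: B1 = {4, 7, 8, 11}  B2 = {3, 4, 7, 11}  B3 = {1, 3, 7, 11}  B4 = {1, 3, 6, 7}  B5 = {1, 3, 6, 10}  B6 = {1, 5, 6, 10}  B7 = {2, 5, 6, 10}  B8 = {2, 5, 10, 12}  B9 = {2, 5, 9, 12}
Tree: B1–B2, B2–B3, B3–B4, B4–B5, B5–B6, B6–B7, B7–B8, B8–B9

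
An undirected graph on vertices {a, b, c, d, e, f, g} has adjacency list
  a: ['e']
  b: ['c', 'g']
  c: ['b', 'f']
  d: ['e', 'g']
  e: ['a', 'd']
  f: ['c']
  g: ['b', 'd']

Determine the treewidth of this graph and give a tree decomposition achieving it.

Treewidth 1.
One such decomposition:
Bags: B1 = {b, g}  B2 = {b, c}  B3 = {d, g}  B4 = {d, e}  B5 = {c, f}  B6 = {a, e}
Tree: B1–B2, B1–B3, B3–B4, B2–B5, B4–B6

Each bag holds 2 vertices, so the decomposition has width 1, which upper-bounds the treewidth. Since G has at least one edge (e.g. g–b), it is not an edgeless graph, so tw(G) ≥ 1. Combining the bounds, tw(G) = 1.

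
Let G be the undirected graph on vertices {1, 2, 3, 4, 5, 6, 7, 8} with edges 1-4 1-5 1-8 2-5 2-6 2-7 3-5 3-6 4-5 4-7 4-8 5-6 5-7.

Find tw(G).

2

A width-2 tree decomposition is:
Bags: B1 = {2, 5, 7}  B2 = {2, 5, 6}  B3 = {4, 5, 7}  B4 = {1, 4, 5}  B5 = {3, 5, 6}  B6 = {1, 4, 8}
Tree: B1–B2, B1–B3, B3–B4, B2–B5, B4–B6
Each bag holds 3 vertices, so the decomposition has width 2, which upper-bounds the treewidth. On the other hand G contains the 3-clique {1, 4, 8}. A clique must lie in a single bag of any decomposition, so no decomposition can have width below 2. Therefore the treewidth is 2.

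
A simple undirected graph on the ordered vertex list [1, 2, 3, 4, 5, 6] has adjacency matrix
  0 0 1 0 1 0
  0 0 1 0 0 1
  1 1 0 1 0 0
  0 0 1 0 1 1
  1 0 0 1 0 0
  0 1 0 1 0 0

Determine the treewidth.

2

A width-2 tree decomposition is:
Bags: B1 = {2, 3, 6}  B2 = {3, 4, 6}  B3 = {1, 3, 4}  B4 = {1, 4, 5}
Tree: B1–B2, B2–B3, B3–B4
Every bag has size at most 3, so the width is 3 − 1 = 2 and tw(G) ≤ 2. Since 2–6–4–3–2 is a cycle in G, G is not acyclic. Forests are exactly the graphs of treewidth ≤ 1, so tw(G) ≥ 2. Combining the bounds, tw(G) = 2.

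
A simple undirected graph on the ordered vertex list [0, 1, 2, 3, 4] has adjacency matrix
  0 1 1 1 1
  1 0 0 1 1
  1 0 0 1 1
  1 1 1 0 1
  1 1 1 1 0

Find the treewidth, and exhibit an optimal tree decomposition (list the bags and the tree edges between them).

Every bag has size at most 4, so the width is 4 − 1 = 3 and tw(G) ≤ 3. For the lower bound, the 4 vertices {0, 1, 3, 4} are pairwise adjacent, and any tree decomposition puts a clique entirely inside one bag — forcing width ≥ 3. The upper and lower bounds meet at 3, so that is the treewidth.

Treewidth 3.
Bags: B1 = {0, 2, 3, 4}  B2 = {0, 1, 3, 4}
Tree: B1–B2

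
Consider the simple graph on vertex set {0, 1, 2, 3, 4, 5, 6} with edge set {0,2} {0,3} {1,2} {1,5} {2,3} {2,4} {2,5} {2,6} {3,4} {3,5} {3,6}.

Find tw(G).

A width-2 tree decomposition is:
Bags: B1 = {2, 3, 5}  B2 = {1, 2, 5}  B3 = {2, 3, 4}  B4 = {2, 3, 6}  B5 = {0, 2, 3}
Tree: B1–B2, B1–B3, B1–B4, B4–B5
The largest bag has 3 vertices, giving width 2; this decomposition certifies tw(G) ≤ 2. For the lower bound, the 3 vertices {1, 2, 5} are pairwise adjacent, and any tree decomposition puts a clique entirely inside one bag — forcing width ≥ 2. Therefore the treewidth is 2.

2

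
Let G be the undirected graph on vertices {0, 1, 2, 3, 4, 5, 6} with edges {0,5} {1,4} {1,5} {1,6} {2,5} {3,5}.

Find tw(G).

1

A width-1 tree decomposition is:
Bags: B1 = {1, 5}  B2 = {3, 5}  B3 = {1, 6}  B4 = {2, 5}  B5 = {1, 4}  B6 = {0, 5}
Tree: B1–B2, B1–B3, B1–B4, B1–B5, B4–B6
Each bag holds 2 vertices, so the decomposition has width 1, which upper-bounds the treewidth. Since G has at least one edge (e.g. 5–1), it is not an edgeless graph, so tw(G) ≥ 1. The upper and lower bounds meet at 1, so that is the treewidth.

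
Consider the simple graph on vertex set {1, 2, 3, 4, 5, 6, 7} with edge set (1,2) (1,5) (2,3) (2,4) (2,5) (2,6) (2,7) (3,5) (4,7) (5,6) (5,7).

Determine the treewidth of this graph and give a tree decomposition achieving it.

Treewidth 2.
One optimal decomposition is:
Bags: B1 = {1, 2, 5}  B2 = {2, 5, 7}  B3 = {2, 3, 5}  B4 = {2, 4, 7}  B5 = {2, 5, 6}
Tree: B1–B2, B1–B3, B2–B4, B3–B5

Each bag holds 3 vertices, so the decomposition has width 2, which upper-bounds the treewidth. Conversely, {2, 4, 7} is a clique of size 3, and the vertices of any clique must share a bag in every tree decomposition; so some bag has ≥ 3 vertices and tw(G) ≥ 2. The upper and lower bounds meet at 2, so that is the treewidth.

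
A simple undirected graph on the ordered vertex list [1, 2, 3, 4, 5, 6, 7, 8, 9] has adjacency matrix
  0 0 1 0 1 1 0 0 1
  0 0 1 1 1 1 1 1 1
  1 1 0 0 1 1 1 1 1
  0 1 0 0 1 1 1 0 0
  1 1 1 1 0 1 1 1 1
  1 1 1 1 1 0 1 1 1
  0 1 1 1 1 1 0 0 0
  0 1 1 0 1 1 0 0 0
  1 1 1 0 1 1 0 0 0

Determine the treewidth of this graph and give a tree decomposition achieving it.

Treewidth 4.
One such decomposition:
Bags: B1 = {2, 3, 5, 6, 9}  B2 = {1, 3, 5, 6, 9}  B3 = {2, 3, 5, 6, 7}  B4 = {2, 4, 5, 6, 7}  B5 = {2, 3, 5, 6, 8}
Tree: B1–B2, B1–B3, B3–B4, B1–B5

Every bag has size at most 5, so the width is 5 − 1 = 4 and tw(G) ≤ 4. Conversely, {1, 3, 5, 6, 9} is a clique of size 5, and the vertices of any clique must share a bag in every tree decomposition; so some bag has ≥ 5 vertices and tw(G) ≥ 4. Therefore the treewidth is 4.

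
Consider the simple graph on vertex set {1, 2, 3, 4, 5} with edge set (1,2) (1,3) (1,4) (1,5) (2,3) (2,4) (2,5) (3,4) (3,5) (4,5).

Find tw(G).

A width-4 tree decomposition is:
Bags: B1 = {1, 2, 3, 4, 5}
Tree: (single bag)
A single bag containing all 5 vertices is trivially a valid decomposition of width 4. For the lower bound, the 5 vertices {1, 2, 3, 4, 5} are pairwise adjacent, and any tree decomposition puts a clique entirely inside one bag — forcing width ≥ 4. Hence tw(G) = 4 exactly.

4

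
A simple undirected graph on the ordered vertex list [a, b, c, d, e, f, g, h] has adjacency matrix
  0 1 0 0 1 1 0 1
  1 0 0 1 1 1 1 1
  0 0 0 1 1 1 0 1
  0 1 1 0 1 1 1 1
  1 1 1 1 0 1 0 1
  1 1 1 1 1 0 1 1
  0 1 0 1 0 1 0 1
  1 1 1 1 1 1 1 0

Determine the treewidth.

A width-4 tree decomposition is:
Bags: B1 = {b, d, e, f, h}  B2 = {a, b, e, f, h}  B3 = {b, d, f, g, h}  B4 = {c, d, e, f, h}
Tree: B1–B2, B1–B3, B1–B4
Each bag holds 5 vertices, so the decomposition has width 4, which upper-bounds the treewidth. On the other hand G contains the 5-clique {b, d, f, g, h}. A clique must lie in a single bag of any decomposition, so no decomposition can have width below 4. Combining the bounds, tw(G) = 4.

4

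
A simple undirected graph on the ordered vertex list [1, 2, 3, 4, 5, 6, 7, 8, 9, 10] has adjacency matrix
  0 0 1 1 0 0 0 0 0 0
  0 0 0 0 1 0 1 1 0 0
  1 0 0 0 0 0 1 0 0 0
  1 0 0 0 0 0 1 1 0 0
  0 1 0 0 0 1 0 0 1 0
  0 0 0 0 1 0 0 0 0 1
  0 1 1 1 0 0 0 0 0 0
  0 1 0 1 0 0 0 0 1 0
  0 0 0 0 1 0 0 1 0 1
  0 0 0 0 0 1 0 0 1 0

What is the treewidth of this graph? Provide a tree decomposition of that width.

Treewidth 2.
One such decomposition:
Bags: B1 = {6, 9, 10}  B2 = {5, 6, 9}  B3 = {5, 8, 9}  B4 = {2, 5, 8}  B5 = {2, 4, 8}  B6 = {2, 4, 7}  B7 = {1, 4, 7}  B8 = {1, 3, 7}
Tree: B1–B2, B2–B3, B3–B4, B4–B5, B5–B6, B6–B7, B7–B8

Every bag has size at most 3, so the width is 3 − 1 = 2 and tw(G) ≤ 2. For the lower bound, G contains the cycle 10–6–5–9–10, so G is not a forest; only forests have treewidth ≤ 1, hence tw(G) ≥ 2. The upper and lower bounds meet at 2, so that is the treewidth.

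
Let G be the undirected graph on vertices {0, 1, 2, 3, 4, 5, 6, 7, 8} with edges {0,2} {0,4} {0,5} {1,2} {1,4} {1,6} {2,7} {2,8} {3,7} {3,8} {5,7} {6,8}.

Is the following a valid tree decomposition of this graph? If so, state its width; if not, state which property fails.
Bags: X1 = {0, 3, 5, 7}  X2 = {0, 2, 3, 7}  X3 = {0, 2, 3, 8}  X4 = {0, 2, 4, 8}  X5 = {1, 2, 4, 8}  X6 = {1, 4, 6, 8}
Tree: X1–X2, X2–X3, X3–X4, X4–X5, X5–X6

Checking the three conditions: (i) the bags cover all of {0, 1, 2, 3, 4, 5, 6, 7, 8}; (ii) for each edge, some bag contains both endpoints; (iii) the bags containing any fixed vertex form a subtree. All hold, so the decomposition is valid with width 4 − 1 = 3.

Yes; width 3.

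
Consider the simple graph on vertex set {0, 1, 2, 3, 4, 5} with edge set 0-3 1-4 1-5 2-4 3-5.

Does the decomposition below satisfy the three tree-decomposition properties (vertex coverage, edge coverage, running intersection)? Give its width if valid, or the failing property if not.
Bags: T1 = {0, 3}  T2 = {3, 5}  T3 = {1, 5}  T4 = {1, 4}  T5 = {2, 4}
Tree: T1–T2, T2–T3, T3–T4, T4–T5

Checking the three conditions: (i) the bags cover all of {0, 1, 2, 3, 4, 5}; (ii) for each edge, some bag contains both endpoints; (iii) the bags containing any fixed vertex form a subtree. All hold, so the decomposition is valid with width 2 − 1 = 1.

Yes; width 1.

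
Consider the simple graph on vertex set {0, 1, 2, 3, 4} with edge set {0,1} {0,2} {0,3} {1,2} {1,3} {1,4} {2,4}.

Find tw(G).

A width-2 tree decomposition is:
Bags: B1 = {0, 1, 2}  B2 = {0, 1, 3}  B3 = {1, 2, 4}
Tree: B1–B2, B1–B3
The largest bag has 3 vertices, giving width 2; this decomposition certifies tw(G) ≤ 2. Conversely, {0, 1, 2} is a clique of size 3, and the vertices of any clique must share a bag in every tree decomposition; so some bag has ≥ 3 vertices and tw(G) ≥ 2. Therefore the treewidth is 2.

2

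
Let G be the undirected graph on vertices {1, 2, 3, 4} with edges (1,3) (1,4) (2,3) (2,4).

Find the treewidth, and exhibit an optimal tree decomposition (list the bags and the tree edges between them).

Treewidth 2.
One optimal decomposition is:
Bags: B1 = {1, 2, 4}  B2 = {1, 2, 3}
Tree: B1–B2

The largest bag has 3 vertices, giving width 2; this decomposition certifies tw(G) ≤ 2. Since 2–4–1–3–2 is a cycle in G, G is not acyclic. Forests are exactly the graphs of treewidth ≤ 1, so tw(G) ≥ 2. Therefore the treewidth is 2.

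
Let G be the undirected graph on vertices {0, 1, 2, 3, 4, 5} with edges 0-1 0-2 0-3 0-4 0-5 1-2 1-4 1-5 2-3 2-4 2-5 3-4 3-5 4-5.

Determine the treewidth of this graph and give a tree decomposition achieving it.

Each bag holds 5 vertices, so the decomposition has width 4, which upper-bounds the treewidth. On the other hand G contains the 5-clique {0, 1, 2, 4, 5}. A clique must lie in a single bag of any decomposition, so no decomposition can have width below 4. Therefore the treewidth is 4.

Treewidth 4.
One optimal decomposition is:
Bags: B1 = {0, 2, 3, 4, 5}  B2 = {0, 1, 2, 4, 5}
Tree: B1–B2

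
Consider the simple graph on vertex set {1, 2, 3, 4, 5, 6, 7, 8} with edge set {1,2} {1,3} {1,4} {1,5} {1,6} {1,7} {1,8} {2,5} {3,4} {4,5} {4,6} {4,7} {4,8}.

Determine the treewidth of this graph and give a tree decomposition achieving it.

Treewidth 2.
One such decomposition:
Bags: B1 = {1, 3, 4}  B2 = {1, 4, 5}  B3 = {1, 2, 5}  B4 = {1, 4, 6}  B5 = {1, 4, 8}  B6 = {1, 4, 7}
Tree: B1–B2, B2–B3, B2–B4, B4–B5, B5–B6

Each bag holds 3 vertices, so the decomposition has width 2, which upper-bounds the treewidth. On the other hand G contains the 3-clique {1, 2, 5}. A clique must lie in a single bag of any decomposition, so no decomposition can have width below 2. The upper and lower bounds meet at 2, so that is the treewidth.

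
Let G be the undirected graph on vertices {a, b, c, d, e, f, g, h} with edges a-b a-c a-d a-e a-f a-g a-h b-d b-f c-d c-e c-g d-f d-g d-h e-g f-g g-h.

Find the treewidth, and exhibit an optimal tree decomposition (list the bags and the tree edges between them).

Treewidth 3.
One such decomposition:
Bags: B1 = {a, b, d, f}  B2 = {a, d, f, g}  B3 = {a, c, d, g}  B4 = {a, c, e, g}  B5 = {a, d, g, h}
Tree: B1–B2, B2–B3, B3–B4, B3–B5

The largest bag has 4 vertices, giving width 3; this decomposition certifies tw(G) ≤ 3. On the other hand G contains the 4-clique {a, d, g, h}. A clique must lie in a single bag of any decomposition, so no decomposition can have width below 3. The upper and lower bounds meet at 3, so that is the treewidth.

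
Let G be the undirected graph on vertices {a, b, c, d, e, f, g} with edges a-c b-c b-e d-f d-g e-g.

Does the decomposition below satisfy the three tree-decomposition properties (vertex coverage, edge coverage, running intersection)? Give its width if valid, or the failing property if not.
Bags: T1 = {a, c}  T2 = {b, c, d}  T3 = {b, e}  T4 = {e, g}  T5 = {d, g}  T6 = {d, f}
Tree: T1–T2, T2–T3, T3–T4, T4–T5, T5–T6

No — bags containing vertex d are not connected in the tree.

A tree decomposition must satisfy three properties: every vertex lies in some bag; for every edge, both endpoints lie together in some bag; and for every vertex, the bags containing it form a connected subtree. Here bags containing vertex d are not connected in the tree, so the decomposition is invalid.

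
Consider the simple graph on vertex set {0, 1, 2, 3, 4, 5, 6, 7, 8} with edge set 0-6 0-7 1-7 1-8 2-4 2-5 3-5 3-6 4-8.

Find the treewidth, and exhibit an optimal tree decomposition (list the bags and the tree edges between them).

Treewidth 2.
One such decomposition:
Bags: B1 = {2, 3, 5}  B2 = {2, 3, 4}  B3 = {3, 4, 8}  B4 = {1, 3, 8}  B5 = {1, 3, 7}  B6 = {0, 3, 7}  B7 = {0, 3, 6}
Tree: B1–B2, B2–B3, B3–B4, B4–B5, B5–B6, B6–B7

Each bag holds 3 vertices, so the decomposition has width 2, which upper-bounds the treewidth. Since 3–5–2–4–8–1–7–0–6–3 is a cycle in G, G is not acyclic. Forests are exactly the graphs of treewidth ≤ 1, so tw(G) ≥ 2. Therefore the treewidth is 2.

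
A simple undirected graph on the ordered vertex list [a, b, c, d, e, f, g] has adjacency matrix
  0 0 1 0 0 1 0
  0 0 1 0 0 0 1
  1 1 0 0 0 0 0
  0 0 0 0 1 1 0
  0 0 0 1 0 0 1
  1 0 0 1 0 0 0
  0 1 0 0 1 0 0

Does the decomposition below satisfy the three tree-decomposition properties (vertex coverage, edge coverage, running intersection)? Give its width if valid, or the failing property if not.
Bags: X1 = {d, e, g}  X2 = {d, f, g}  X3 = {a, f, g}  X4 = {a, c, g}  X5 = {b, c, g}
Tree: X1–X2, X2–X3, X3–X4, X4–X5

Yes; width 2.

Every vertex of G appears in some bag (union = {a, b, c, d, e, f, g}); every edge is covered by a bag; and for each vertex v the set of bags containing v is connected in the bag tree. The decomposition is therefore valid. The largest bag has 3 vertices, so the width is 2.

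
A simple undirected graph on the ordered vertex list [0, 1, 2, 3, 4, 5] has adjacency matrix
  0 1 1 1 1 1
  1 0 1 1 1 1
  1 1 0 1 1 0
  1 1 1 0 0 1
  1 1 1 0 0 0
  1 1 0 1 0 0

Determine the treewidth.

A width-3 tree decomposition is:
Bags: B1 = {0, 1, 3, 5}  B2 = {0, 1, 2, 3}  B3 = {0, 1, 2, 4}
Tree: B1–B2, B2–B3
Each bag holds 4 vertices, so the decomposition has width 3, which upper-bounds the treewidth. For the lower bound, the 4 vertices {0, 1, 2, 3} are pairwise adjacent, and any tree decomposition puts a clique entirely inside one bag — forcing width ≥ 3. Combining the bounds, tw(G) = 3.

3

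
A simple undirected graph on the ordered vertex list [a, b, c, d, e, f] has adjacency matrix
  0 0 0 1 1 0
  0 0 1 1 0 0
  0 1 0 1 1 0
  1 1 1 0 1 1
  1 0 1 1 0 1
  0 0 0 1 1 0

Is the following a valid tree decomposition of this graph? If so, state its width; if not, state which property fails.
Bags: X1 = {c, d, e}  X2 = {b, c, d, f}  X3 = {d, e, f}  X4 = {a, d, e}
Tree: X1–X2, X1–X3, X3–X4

No — bags containing vertex f are not connected in the tree.

A tree decomposition must satisfy three properties: every vertex lies in some bag; for every edge, both endpoints lie together in some bag; and for every vertex, the bags containing it form a connected subtree. Here bags containing vertex f are not connected in the tree, so the decomposition is invalid.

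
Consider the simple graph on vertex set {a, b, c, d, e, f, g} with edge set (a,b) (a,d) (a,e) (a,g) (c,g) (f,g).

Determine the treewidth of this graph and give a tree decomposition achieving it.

Each bag holds 2 vertices, so the decomposition has width 1, which upper-bounds the treewidth. G has an edge, so its treewidth is at least 1. Hence tw(G) = 1 exactly.

Treewidth 1.
Bags: B1 = {a, e}  B2 = {a, g}  B3 = {a, d}  B4 = {f, g}  B5 = {c, g}  B6 = {a, b}
Tree: B1–B2, B1–B3, B2–B4, B2–B5, B1–B6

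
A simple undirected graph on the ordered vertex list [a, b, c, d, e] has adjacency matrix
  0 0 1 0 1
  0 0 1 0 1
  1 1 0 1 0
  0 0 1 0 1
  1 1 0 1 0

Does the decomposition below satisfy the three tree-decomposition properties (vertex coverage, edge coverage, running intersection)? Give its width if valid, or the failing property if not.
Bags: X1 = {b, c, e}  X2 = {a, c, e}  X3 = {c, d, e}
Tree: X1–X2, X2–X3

Yes; width 2.

Every vertex of G appears in some bag (union = {a, b, c, d, e}); every edge is covered by a bag; and for each vertex v the set of bags containing v is connected in the bag tree. The decomposition is therefore valid. The largest bag has 3 vertices, so the width is 2.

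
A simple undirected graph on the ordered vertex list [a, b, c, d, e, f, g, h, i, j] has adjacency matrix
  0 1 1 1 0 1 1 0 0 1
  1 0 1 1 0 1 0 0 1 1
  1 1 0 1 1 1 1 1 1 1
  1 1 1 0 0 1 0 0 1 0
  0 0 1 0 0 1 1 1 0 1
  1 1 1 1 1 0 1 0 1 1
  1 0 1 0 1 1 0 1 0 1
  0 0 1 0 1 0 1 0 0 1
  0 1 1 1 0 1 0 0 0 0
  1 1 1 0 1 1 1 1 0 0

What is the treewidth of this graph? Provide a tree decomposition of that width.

Treewidth 4.
One optimal decomposition is:
Bags: B1 = {c, e, g, h, j}  B2 = {c, e, f, g, j}  B3 = {a, c, f, g, j}  B4 = {a, b, c, f, j}  B5 = {a, b, c, d, f}  B6 = {b, c, d, f, i}
Tree: B1–B2, B2–B3, B3–B4, B4–B5, B5–B6

The largest bag has 5 vertices, giving width 4; this decomposition certifies tw(G) ≤ 4. For the lower bound, the 5 vertices {c, e, g, h, j} are pairwise adjacent, and any tree decomposition puts a clique entirely inside one bag — forcing width ≥ 4. Combining the bounds, tw(G) = 4.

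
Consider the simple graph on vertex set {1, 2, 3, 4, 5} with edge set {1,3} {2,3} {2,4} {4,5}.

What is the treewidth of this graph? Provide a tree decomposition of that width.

Treewidth 1.
One optimal decomposition is:
Bags: B1 = {1, 3}  B2 = {2, 3}  B3 = {2, 4}  B4 = {4, 5}
Tree: B1–B2, B2–B3, B3–B4

The largest bag has 2 vertices, giving width 1; this decomposition certifies tw(G) ≤ 1. Since G has at least one edge (e.g. 1–3), it is not an edgeless graph, so tw(G) ≥ 1. Hence tw(G) = 1 exactly.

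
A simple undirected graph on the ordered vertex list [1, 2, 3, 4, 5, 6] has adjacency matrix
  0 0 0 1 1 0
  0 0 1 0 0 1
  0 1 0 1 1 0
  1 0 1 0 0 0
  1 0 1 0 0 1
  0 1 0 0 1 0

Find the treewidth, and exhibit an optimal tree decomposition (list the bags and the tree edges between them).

Treewidth 2.
One optimal decomposition is:
Bags: B1 = {2, 5, 6}  B2 = {2, 3, 5}  B3 = {1, 3, 5}  B4 = {1, 3, 4}
Tree: B1–B2, B2–B3, B3–B4

Each bag holds 3 vertices, so the decomposition has width 2, which upper-bounds the treewidth. The edges 6–2–3–5–6 form a cycle, so G is not a tree and its treewidth is at least 2. The upper and lower bounds meet at 2, so that is the treewidth.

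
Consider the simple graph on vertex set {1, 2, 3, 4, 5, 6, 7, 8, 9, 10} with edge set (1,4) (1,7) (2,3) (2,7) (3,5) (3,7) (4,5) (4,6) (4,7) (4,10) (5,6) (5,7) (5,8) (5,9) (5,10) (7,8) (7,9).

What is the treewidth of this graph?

A width-2 tree decomposition is:
Bags: B1 = {4, 5, 6}  B2 = {4, 5, 10}  B3 = {4, 5, 7}  B4 = {5, 7, 9}  B5 = {1, 4, 7}  B6 = {3, 5, 7}  B7 = {2, 3, 7}  B8 = {5, 7, 8}
Tree: B1–B2, B1–B3, B3–B4, B3–B5, B3–B6, B6–B7, B6–B8
The largest bag has 3 vertices, giving width 2; this decomposition certifies tw(G) ≤ 2. Conversely, {1, 4, 7} is a clique of size 3, and the vertices of any clique must share a bag in every tree decomposition; so some bag has ≥ 3 vertices and tw(G) ≥ 2. The upper and lower bounds meet at 2, so that is the treewidth.

2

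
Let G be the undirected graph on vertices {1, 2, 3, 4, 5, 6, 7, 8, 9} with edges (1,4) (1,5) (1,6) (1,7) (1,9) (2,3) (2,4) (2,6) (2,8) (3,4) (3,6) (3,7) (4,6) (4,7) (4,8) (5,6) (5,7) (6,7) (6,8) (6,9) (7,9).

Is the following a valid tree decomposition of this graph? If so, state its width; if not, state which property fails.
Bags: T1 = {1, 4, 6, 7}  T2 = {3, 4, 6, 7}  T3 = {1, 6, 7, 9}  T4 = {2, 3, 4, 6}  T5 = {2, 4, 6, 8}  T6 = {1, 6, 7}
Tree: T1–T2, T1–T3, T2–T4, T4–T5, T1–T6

No — vertex 5 appears in no bag.

A tree decomposition must satisfy three properties: every vertex lies in some bag; for every edge, both endpoints lie together in some bag; and for every vertex, the bags containing it form a connected subtree. Here vertex 5 appears in no bag, so the decomposition is invalid.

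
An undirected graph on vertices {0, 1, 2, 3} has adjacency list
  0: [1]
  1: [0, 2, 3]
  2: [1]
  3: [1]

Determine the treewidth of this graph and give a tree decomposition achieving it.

Treewidth 1.
One such decomposition:
Bags: B1 = {1, 3}  B2 = {0, 1}  B3 = {1, 2}
Tree: B1–B2, B2–B3

Every bag has size at most 2, so the width is 2 − 1 = 1 and tw(G) ≤ 1. Any graph with an edge has treewidth ≥ 1, and G has the edge 1–3. Hence tw(G) = 1 exactly.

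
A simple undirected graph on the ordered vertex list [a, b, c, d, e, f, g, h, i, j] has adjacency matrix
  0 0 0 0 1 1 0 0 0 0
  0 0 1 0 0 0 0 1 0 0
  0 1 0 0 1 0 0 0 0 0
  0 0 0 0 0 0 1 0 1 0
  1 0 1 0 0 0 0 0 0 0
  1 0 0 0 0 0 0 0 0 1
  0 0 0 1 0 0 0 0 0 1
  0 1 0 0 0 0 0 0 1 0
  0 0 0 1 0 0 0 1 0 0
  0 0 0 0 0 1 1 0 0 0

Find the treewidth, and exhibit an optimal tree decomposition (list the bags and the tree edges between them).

Treewidth 2.
Bags: B1 = {b, h, i}  B2 = {b, d, i}  B3 = {b, d, g}  B4 = {b, g, j}  B5 = {b, f, j}  B6 = {a, b, f}  B7 = {a, b, e}  B8 = {b, c, e}
Tree: B1–B2, B2–B3, B3–B4, B4–B5, B5–B6, B6–B7, B7–B8

The largest bag has 3 vertices, giving width 2; this decomposition certifies tw(G) ≤ 2. For the lower bound, G contains the cycle b–h–i–d–g–j–f–a–e–c–b, so G is not a forest; only forests have treewidth ≤ 1, hence tw(G) ≥ 2. Hence tw(G) = 2 exactly.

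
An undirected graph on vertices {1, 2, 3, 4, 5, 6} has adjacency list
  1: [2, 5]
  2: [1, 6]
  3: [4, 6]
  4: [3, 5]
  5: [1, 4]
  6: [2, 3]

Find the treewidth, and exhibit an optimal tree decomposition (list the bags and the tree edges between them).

The largest bag has 3 vertices, giving width 2; this decomposition certifies tw(G) ≤ 2. Since 6–2–1–5–4–3–6 is a cycle in G, G is not acyclic. Forests are exactly the graphs of treewidth ≤ 1, so tw(G) ≥ 2. Hence tw(G) = 2 exactly.

Treewidth 2.
One such decomposition:
Bags: B1 = {1, 2, 6}  B2 = {1, 5, 6}  B3 = {4, 5, 6}  B4 = {3, 4, 6}
Tree: B1–B2, B2–B3, B3–B4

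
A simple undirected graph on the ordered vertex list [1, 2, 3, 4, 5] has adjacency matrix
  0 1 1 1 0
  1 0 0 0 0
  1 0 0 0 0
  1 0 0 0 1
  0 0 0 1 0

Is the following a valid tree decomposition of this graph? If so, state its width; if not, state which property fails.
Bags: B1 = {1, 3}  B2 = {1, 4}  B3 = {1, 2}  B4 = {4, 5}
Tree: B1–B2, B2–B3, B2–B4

Checking the three conditions: (i) the bags cover all of {1, 2, 3, 4, 5}; (ii) for each edge, some bag contains both endpoints; (iii) the bags containing any fixed vertex form a subtree. All hold, so the decomposition is valid with width 2 − 1 = 1.

Yes; width 1.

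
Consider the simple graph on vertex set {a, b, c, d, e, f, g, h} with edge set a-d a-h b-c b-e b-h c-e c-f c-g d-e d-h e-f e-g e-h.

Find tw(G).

A width-2 tree decomposition is:
Bags: B1 = {d, e, h}  B2 = {b, e, h}  B3 = {b, c, e}  B4 = {c, e, f}  B5 = {c, e, g}  B6 = {a, d, h}
Tree: B1–B2, B2–B3, B3–B4, B3–B5, B1–B6
Each bag holds 3 vertices, so the decomposition has width 2, which upper-bounds the treewidth. On the other hand G contains the 3-clique {d, e, h}. A clique must lie in a single bag of any decomposition, so no decomposition can have width below 2. The upper and lower bounds meet at 2, so that is the treewidth.

2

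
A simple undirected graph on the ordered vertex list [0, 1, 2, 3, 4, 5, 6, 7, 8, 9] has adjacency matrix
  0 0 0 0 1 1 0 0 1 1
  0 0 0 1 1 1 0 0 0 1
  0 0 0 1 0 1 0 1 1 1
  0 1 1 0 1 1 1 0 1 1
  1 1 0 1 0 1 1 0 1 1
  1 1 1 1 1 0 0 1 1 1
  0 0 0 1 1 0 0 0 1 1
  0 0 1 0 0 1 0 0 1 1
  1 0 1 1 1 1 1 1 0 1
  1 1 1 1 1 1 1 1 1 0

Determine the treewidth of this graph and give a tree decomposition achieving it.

Every bag has size at most 5, so the width is 5 − 1 = 4 and tw(G) ≤ 4. For the lower bound, the 5 vertices {0, 4, 5, 8, 9} are pairwise adjacent, and any tree decomposition puts a clique entirely inside one bag — forcing width ≥ 4. Therefore the treewidth is 4.

Treewidth 4.
Bags: B1 = {3, 4, 5, 8, 9}  B2 = {0, 4, 5, 8, 9}  B3 = {2, 3, 5, 8, 9}  B4 = {1, 3, 4, 5, 9}  B5 = {3, 4, 6, 8, 9}  B6 = {2, 5, 7, 8, 9}
Tree: B1–B2, B1–B3, B1–B4, B1–B5, B3–B6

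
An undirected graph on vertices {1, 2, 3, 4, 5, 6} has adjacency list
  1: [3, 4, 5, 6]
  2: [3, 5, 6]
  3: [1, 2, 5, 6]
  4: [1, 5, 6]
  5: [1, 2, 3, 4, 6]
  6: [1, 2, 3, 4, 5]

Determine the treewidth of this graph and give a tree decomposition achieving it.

Treewidth 3.
Bags: B1 = {1, 4, 5, 6}  B2 = {1, 3, 5, 6}  B3 = {2, 3, 5, 6}
Tree: B1–B2, B2–B3

The largest bag has 4 vertices, giving width 3; this decomposition certifies tw(G) ≤ 3. For the lower bound, the 4 vertices {1, 3, 5, 6} are pairwise adjacent, and any tree decomposition puts a clique entirely inside one bag — forcing width ≥ 3. Combining the bounds, tw(G) = 3.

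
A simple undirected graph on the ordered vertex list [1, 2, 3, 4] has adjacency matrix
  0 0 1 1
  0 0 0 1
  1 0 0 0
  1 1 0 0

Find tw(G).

1

A width-1 tree decomposition is:
Bags: B1 = {1, 4}  B2 = {1, 3}  B3 = {2, 4}
Tree: B1–B2, B1–B3
Every bag has size at most 2, so the width is 2 − 1 = 1 and tw(G) ≤ 1. Since G has at least one edge (e.g. 4–1), it is not an edgeless graph, so tw(G) ≥ 1. Hence tw(G) = 1 exactly.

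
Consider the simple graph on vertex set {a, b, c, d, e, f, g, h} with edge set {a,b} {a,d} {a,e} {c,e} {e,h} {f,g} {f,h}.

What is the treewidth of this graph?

A width-1 tree decomposition is:
Bags: B1 = {f, h}  B2 = {e, h}  B3 = {a, e}  B4 = {f, g}  B5 = {a, b}  B6 = {a, d}  B7 = {c, e}
Tree: B1–B2, B2–B3, B1–B4, B3–B5, B5–B6, B2–B7
The largest bag has 2 vertices, giving width 1; this decomposition certifies tw(G) ≤ 1. G has an edge, so its treewidth is at least 1. Combining the bounds, tw(G) = 1.

1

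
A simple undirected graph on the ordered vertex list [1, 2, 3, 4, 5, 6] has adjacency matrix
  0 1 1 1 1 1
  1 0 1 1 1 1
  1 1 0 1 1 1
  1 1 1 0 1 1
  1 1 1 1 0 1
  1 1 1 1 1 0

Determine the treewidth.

5

A width-5 tree decomposition is:
Bags: B1 = {1, 2, 3, 4, 5, 6}
Tree: (single bag)
A single bag containing all 6 vertices is trivially a valid decomposition of width 5. For the lower bound, the 6 vertices {1, 2, 3, 4, 5, 6} are pairwise adjacent, and any tree decomposition puts a clique entirely inside one bag — forcing width ≥ 5. Hence tw(G) = 5 exactly.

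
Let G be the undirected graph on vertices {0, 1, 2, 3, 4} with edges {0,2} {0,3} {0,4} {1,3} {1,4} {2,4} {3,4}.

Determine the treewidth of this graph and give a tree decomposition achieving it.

Every bag has size at most 3, so the width is 3 − 1 = 2 and tw(G) ≤ 2. On the other hand G contains the 3-clique {0, 2, 4}. A clique must lie in a single bag of any decomposition, so no decomposition can have width below 2. Therefore the treewidth is 2.

Treewidth 2.
One such decomposition:
Bags: B1 = {0, 3, 4}  B2 = {0, 2, 4}  B3 = {1, 3, 4}
Tree: B1–B2, B1–B3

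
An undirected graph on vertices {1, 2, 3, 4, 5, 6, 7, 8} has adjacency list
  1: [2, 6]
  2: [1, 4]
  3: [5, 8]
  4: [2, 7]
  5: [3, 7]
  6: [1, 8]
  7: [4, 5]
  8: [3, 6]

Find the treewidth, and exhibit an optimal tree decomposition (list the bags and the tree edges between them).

Treewidth 2.
Bags: B1 = {1, 2, 4}  B2 = {1, 4, 7}  B3 = {1, 5, 7}  B4 = {1, 3, 5}  B5 = {1, 3, 8}  B6 = {1, 6, 8}
Tree: B1–B2, B2–B3, B3–B4, B4–B5, B5–B6

Every bag has size at most 3, so the width is 3 − 1 = 2 and tw(G) ≤ 2. For the lower bound, G contains the cycle 1–2–4–7–5–3–8–6–1, so G is not a forest; only forests have treewidth ≤ 1, hence tw(G) ≥ 2. Combining the bounds, tw(G) = 2.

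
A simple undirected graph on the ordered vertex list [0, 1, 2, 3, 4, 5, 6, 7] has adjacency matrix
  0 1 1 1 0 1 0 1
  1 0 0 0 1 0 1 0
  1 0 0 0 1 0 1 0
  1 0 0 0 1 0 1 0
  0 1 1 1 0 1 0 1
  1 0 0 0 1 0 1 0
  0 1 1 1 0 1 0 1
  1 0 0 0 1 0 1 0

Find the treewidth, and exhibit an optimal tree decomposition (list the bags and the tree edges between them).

Treewidth 3.
One such decomposition:
Bags: B1 = {0, 2, 4, 6}  B2 = {0, 4, 5, 6}  B3 = {0, 4, 6, 7}  B4 = {0, 1, 4, 6}  B5 = {0, 3, 4, 6}
Tree: B1–B2, B2–B3, B3–B4, B4–B5

Every bag has size at most 4, so the width is 4 − 1 = 3 and tw(G) ≤ 3. For the lower bound: the 4 vertex sets {2,6}, {4,5}, {0}, {7} are disjoint, each induces a connected subgraph, and every pair is joined by at least one edge of G. Contracting each set to a single vertex therefore yields K_{4} as a minor, and since treewidth is minor-monotone, tw(G) ≥ tw(K_{4}) = 3. Combining the bounds, tw(G) = 3.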